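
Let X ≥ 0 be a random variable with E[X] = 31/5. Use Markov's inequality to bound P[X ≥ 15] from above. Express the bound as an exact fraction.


μ = E[X] = 31/5, a = 15.
Markov: P[X ≥ 15] ≤ μ/a = (31/5)/15 = 31/75.
Numerically: ≈ 0.41333.
(Since a = 15 > μ = 6.20000, the bound 31/75 is < 1 and informative.)

P[X ≥ 15] ≤ 31/75 ≈ 0.41333.


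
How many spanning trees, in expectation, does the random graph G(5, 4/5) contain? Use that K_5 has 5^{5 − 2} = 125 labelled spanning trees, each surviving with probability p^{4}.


K_5 has 5^{5 − 2} = 125 labelled spanning trees.
For each such spanning tree H, let X_H = 1 if all 4 edges of H are present in G. Then P[X_H = 1] = p^{4} = (4/5)^{4} = 256/625.
By linearity of expectation: E[X] = Σ_H E[X_H] = 125 · p^{4} = 125 · 256/625 = 256/5.
Numerically: E[X] ≈ 51.2.

E[X] = 125 · (4/5)^{4} = 256/5 ≈ 51.2.


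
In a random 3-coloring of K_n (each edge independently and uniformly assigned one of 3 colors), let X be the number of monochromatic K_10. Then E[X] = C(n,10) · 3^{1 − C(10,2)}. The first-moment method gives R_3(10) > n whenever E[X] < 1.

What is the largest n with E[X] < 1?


We need C(n, 10) · 3^{1 − 45} < 1, i.e. C(n, 10) < 3^{45 − 1} = 984770902183611232881.
Check values of n near the boundary:
  n = 569: C(569, 10) = 905357721286137524328; 905357721286137524328 < 984770902183611232881? YES
  n = 570: C(570, 10) = 921524823451961408691; 921524823451961408691 < 984770902183611232881? YES
  n = 571: C(571, 10) = 937951290893172842001; 937951290893172842001 < 984770902183611232881? YES
  n = 572: C(572, 10) = 954640815642161682606; 954640815642161682606 < 984770902183611232881? YES
  n = 573: C(573, 10) = 971597135635805762226; 971597135635805762226 < 984770902183611232881? YES
  n = 574: C(574, 10) = 988824035203816502691; 988824035203816502691 < 984770902183611232881? NO
  n = 575: C(575, 10) = 1006325345561406175305; 1006325345561406175305 < 984770902183611232881? NO
  n = 576: C(576, 10) = 1024104945306307344480; 1024104945306307344480 < 984770902183611232881? NO
The largest n with C(n, 10) < 984770902183611232881 is n = 573 (where E[X] = 35985079097622435638/36472996377170786403 ≈ 0.9866225). Hence R_3(10) > 573, i.e. R_3(10) ≥ 574.

Largest n = 573; hence R_3(10) > 573.


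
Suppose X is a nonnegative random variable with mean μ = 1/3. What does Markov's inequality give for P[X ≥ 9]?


μ = E[X] = 1/3, a = 9.
Markov: P[X ≥ 9] ≤ μ/a = (1/3)/9 = 1/27.
Numerically: ≈ 0.0370.
(Since a = 9 > μ = 0.3333, the bound 1/27 is < 1 and informative.)

P[X ≥ 9] ≤ 1/27 ≈ 0.0370.


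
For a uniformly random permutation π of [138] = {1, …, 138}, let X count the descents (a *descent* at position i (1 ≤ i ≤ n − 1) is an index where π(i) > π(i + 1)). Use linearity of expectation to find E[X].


Write X = Σ X_I over i = 1, …, 137, with X_I the indicator of one descent.
There are 137 indicators.
For each fixed i, the pair (π(i), π(i+1)) is a uniformly random ordered pair of distinct values from {1, …, 138}; by symmetry P[π(i) > π(i+1)] = 1/2.
By linearity: E[X] = 137 · (1/2) = (138 − 1) · (1/2) = 137/2 ≈ 68.50000.

E[X] = 137/2 = 68.50000.


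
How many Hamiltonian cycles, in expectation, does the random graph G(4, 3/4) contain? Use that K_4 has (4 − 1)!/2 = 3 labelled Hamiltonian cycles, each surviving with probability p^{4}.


K_4 has (4 − 1)!/2 = 3 labelled Hamiltonian cycles.
For each such Hamiltonian cycle H, let X_H = 1 if all 4 edges of H are present in G. Then P[X_H = 1] = p^{4} = (3/4)^{4} = 81/256.
By linearity of expectation: E[X] = Σ_H E[X_H] = 3 · p^{4} = 3 · 81/256 = 243/256.
Numerically: E[X] ≈ 0.949.

E[X] = 3 · (3/4)^{4} = 243/256 ≈ 0.949.


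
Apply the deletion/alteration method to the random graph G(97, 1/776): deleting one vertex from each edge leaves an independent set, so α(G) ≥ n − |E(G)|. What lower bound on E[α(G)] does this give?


E[|E(G)|] = C(97, 2)·p = 4656 · (1/776) = 6.
E[α(G)] ≥ n − E[|E(G)|] = 97 − 6 = 91.
Numerically: ≈ 91.0000.
(This is only a lower bound; the true E[α(G)] may be larger.)

E[α(G)] ≥ 91 ≈ 91.0000.


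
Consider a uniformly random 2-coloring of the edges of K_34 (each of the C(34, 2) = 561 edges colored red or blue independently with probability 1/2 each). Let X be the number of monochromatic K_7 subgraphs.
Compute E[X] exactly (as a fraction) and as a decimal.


Let X = Σ_S X_S over the C(34, 7) = 5379616 subsets S of size 7, where X_S = 1 if the K_7 on S is monochromatic.
For a fixed S, the K_7 on S has C(7, 2) = 21 edges. P[all 21 edges red] = (1/2)^21, and likewise for blue, so P[monochromatic] = 2·(1/2)^21 = 2^{1 − 21} = 1/1048576.
By linearity: E[X] = C(34, 7) · 2^{1 − 21} = 5379616 · 1/1048576 = 168113/32768.
Numerically: E[X] ≈ 5.1304.

E[X] = C(34,7)·2^(1−C(7,2)) = 168113/32768 ≈ 5.1304.


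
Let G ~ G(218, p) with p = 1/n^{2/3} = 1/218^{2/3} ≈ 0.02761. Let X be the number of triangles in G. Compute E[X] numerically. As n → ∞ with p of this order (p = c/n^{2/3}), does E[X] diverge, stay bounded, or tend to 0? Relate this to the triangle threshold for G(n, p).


Number of potential triangles: C(218, 3) = 1703016.
Each occurs with probability p³ ≈ (0.02761)³ ≈ 2.104200e-05.
By linearity: E[X] = C(218, 3)·p³ ≈ 1703016 · 2.104200e-05 ≈ 35.8349.
Since α = 2/3 < 1, p = c/n^{2/3} ≫ 1/n is above the triangle threshold p ~ 1/n. Asymptotically E[X] ~ (c³/6)·n^{3(1−α)} = (1³/6)·n^{1} → ∞; triangles are abundant w.h.p.

E[X] ≈ 35.8349; in regime p = Θ(1/n^{2/3}) E[X] diverges (above the triangle threshold p ~ 1/n).


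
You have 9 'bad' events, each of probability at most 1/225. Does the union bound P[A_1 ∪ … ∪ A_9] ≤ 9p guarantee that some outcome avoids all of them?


Union bound: P[∪_{i=1}^{9} A_i] ≤ Σ_i P[A_i] ≤ 9·p = 9·(1/225) = 1/25.
Numerically: 1/25 ≈ 0.0400.
Is 1/25 < 1? YES.
Since P[∪ A_i] ≤ 1/25 < 1, the complement has P[∩ A_i^c] ≥ 1 − 1/25 = 24/25 > 0, so some outcome avoids every A_i.

9·p = 1/25 ≈ 0.0400; existence CERTIFIED by the union bound.


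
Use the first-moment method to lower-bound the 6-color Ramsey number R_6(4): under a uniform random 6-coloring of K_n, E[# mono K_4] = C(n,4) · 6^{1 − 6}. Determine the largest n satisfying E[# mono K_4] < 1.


We need C(n, 4) · 6^{1 − 6} < 1, i.e. C(n, 4) < 6^{6 − 1} = 7776.
Check values of n near the boundary:
  n = 18: C(18, 4) = 3060; 3060 < 7776? YES
  n = 19: C(19, 4) = 3876; 3876 < 7776? YES
  n = 20: C(20, 4) = 4845; 4845 < 7776? YES
  n = 21: C(21, 4) = 5985; 5985 < 7776? YES
  n = 22: C(22, 4) = 7315; 7315 < 7776? YES
  n = 23: C(23, 4) = 8855; 8855 < 7776? NO
  n = 24: C(24, 4) = 10626; 10626 < 7776? NO
The largest n with C(n, 4) < 7776 is n = 22 (where E[X] = 7315/7776 ≈ 0.94072). Hence R_6(4) > 22, i.e. R_6(4) ≥ 23.

Largest n = 22; hence R_6(4) > 22.


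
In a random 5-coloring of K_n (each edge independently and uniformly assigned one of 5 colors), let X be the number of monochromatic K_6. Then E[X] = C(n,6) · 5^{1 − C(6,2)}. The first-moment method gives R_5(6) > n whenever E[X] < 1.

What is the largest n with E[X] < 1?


We need C(n, 6) · 5^{1 − 15} < 1, i.e. C(n, 6) < 5^{15 − 1} = 6103515625.
Check values of n near the boundary:
  n = 128: C(128, 6) = 5423611200; 5423611200 < 6103515625? YES
  n = 129: C(129, 6) = 5688177600; 5688177600 < 6103515625? YES
  n = 130: C(130, 6) = 5963412000; 5963412000 < 6103515625? YES
  n = 131: C(131, 6) = 6249655776; 6249655776 < 6103515625? NO
  n = 132: C(132, 6) = 6547258432; 6547258432 < 6103515625? NO
The largest n with C(n, 6) < 6103515625 is n = 130 (where E[X] = 47707296/48828125 ≈ 0.9770454). Hence R_5(6) > 130, i.e. R_5(6) ≥ 131.

Largest n = 130; hence R_5(6) > 130.


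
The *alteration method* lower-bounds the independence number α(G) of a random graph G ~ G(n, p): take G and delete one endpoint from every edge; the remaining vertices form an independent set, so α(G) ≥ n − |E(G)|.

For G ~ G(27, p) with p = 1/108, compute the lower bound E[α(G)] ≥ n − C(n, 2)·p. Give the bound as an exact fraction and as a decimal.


E[|E(G)|] = C(27, 2)·p = 351 · (1/108) = 13/4.
E[α(G)] ≥ n − E[|E(G)|] = 27 − 13/4 = 95/4.
Numerically: ≈ 23.750.
(This is only a lower bound; the true E[α(G)] may be larger.)

E[α(G)] ≥ 95/4 ≈ 23.750.


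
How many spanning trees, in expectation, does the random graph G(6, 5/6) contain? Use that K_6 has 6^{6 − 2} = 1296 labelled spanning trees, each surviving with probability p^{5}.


K_6 has 6^{6 − 2} = 1296 labelled spanning trees.
For each such spanning tree H, let X_H = 1 if all 5 edges of H are present in G. Then P[X_H = 1] = p^{5} = (5/6)^{5} = 3125/7776.
By linearity: E[X] = Σ_H E[X_H] = 1296 · p^{5} = 1296 · 3125/7776 = 3125/6.
Numerically: E[X] ≈ 520.8.

E[X] = 1296 · (5/6)^{5} = 3125/6 ≈ 520.8.


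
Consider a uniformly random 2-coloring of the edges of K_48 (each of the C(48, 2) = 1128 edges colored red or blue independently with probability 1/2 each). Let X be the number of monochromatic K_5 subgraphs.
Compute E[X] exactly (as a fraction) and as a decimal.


Let X = Σ_S X_S over the C(48, 5) = 1712304 subsets S of size 5, where X_S = 1 if the K_5 on S is monochromatic.
For a fixed S, the K_5 on S has C(5, 2) = 10 edges. P[all 10 edges red] = (1/2)^10, and likewise for blue, so P[monochromatic] = 2·(1/2)^10 = 2^{1 − 10} = 1/512.
Summing: E[X] = C(48, 5) · 2^{1 − 10} = 1712304 · 1/512 = 107019/32.
Numerically: E[X] ≈ 3344.34375.

E[X] = C(48,5)·2^(1−C(5,2)) = 107019/32 ≈ 3344.34375.


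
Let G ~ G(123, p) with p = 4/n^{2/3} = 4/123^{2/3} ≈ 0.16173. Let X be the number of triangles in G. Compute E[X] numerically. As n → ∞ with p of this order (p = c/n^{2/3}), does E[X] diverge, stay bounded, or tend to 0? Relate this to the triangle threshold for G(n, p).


Number of potential triangles: C(123, 3) = 302621.
Each occurs with probability p³ ≈ (0.16173)³ ≈ 4.23028621e-03.
By linearity: E[X] = C(123, 3)·p³ ≈ 302621 · 4.23028621e-03 ≈ 1280.173442.
Since α = 2/3 < 1, p = c/n^{2/3} ≫ 1/n is above the triangle threshold p ~ 1/n. Asymptotically E[X] ~ (c³/6)·n^{3(1−α)} = (4³/6)·n^{1} → ∞; triangles are abundant w.h.p.

E[X] ≈ 1280.173442; in regime p = Θ(1/n^{2/3}) E[X] diverges (above the triangle threshold p ~ 1/n).


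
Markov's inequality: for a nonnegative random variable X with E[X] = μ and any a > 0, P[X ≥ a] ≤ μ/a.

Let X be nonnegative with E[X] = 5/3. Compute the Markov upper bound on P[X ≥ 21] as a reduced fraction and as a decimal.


μ = E[X] = 5/3, a = 21.
Markov: P[X ≥ 21] ≤ μ/a = (5/3)/21 = 5/63.
Numerically: ≈ 0.0794.
(Since a = 21 > μ = 1.6667, the bound 5/63 is < 1 and informative.)

P[X ≥ 21] ≤ 5/63 ≈ 0.0794.


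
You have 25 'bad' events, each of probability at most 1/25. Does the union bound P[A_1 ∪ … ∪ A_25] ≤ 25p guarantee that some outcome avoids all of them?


Union bound: P[∪_{i=1}^{25} A_i] ≤ Σ_i P[A_i] ≤ 25·p = 25·(1/25) = 1.
Numerically: 1 ≈ 1.000.
Is 1 < 1? NO.
Since the bound 1 is ≥ 1, the union bound is uninformative here; it does NOT by itself certify existence.

25·p = 1 ≈ 1.000; existence NOT certified by the union bound.


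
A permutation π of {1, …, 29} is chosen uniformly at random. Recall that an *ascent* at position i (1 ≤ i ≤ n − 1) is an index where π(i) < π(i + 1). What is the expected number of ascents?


Write X = Σ X_I over i = 1, …, 28, with X_I the indicator of one ascent.
There are 28 indicators.
For each fixed i, the pair (π(i), π(i+1)) is a uniformly random ordered pair of distinct values from {1, …, 29}; by symmetry P[π(i) < π(i+1)] = 1/2.
By linearity: E[X] = 28 · (1/2) = (29 − 1) · (1/2) = 14 ≈ 14.0000.

E[X] = 14 = 14.0000.


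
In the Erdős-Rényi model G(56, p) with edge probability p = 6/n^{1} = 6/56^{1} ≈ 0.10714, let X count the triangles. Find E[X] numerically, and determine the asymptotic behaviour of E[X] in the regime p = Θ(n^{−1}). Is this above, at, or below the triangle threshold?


Number of potential triangles: C(56, 3) = 27720.
Each occurs with probability p³ ≈ (0.10714)³ ≈ 1.2299563e-03.
By linearity: E[X] = C(56, 3)·p³ ≈ 27720 · 1.2299563e-03 ≈ 34.09439.
Here α = 1, so p = 6/n is exactly at the triangle threshold p ~ 1/n. Asymptotically E[X] → c³/6 = 6³/6 = 36 ≈ 36.00000, a bounded constant. In this regime the triangle count is asymptotically Poisson(c³/6).

E[X] ≈ 34.09439; in regime p = Θ(1/n^{1}) E[X] stays bounded (at the triangle threshold p ~ 1/n).


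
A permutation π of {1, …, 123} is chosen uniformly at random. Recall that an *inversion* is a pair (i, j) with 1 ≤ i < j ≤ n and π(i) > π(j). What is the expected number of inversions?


Write X = Σ X_I over the C(123, 2) = 7503 pairs i < j, with X_I the indicator of one inversion.
There are 7503 indicators.
For each fixed pair i < j, the values π(i) and π(j) are two distinct elements of {1, …, 123} in uniformly random order; by symmetry P[π(i) > π(j)] = 1/2.
By linearity: E[X] = 7503 · (1/2) = C(123, 2) · (1/2) = 7503/2 = 7503/2 ≈ 3751.5000.

E[X] = 7503/2 = 3751.5000.


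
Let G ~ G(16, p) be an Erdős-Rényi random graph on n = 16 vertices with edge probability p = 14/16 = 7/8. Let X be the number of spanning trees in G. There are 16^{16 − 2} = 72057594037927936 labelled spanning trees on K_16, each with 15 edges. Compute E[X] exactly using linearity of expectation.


K_16 has 16^{16 − 2} = 72057594037927936 labelled spanning trees.
For each such spanning tree H, let X_H = 1 if all 15 edges of H are present in G. Then P[X_H = 1] = p^{15} = (7/8)^{15} = 4747561509943/35184372088832.
By linearity: E[X] = Σ_H E[X_H] = 72057594037927936 · p^{15} = 72057594037927936 · 4747561509943/35184372088832 = 9723005972363264.
Numerically: E[X] ≈ 9.72e+15.

E[X] = 72057594037927936 · (7/8)^{15} = 9723005972363264 ≈ 9.72e+15.


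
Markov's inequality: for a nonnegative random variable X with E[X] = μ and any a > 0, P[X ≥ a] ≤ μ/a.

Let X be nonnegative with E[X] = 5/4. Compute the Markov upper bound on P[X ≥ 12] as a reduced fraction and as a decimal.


μ = E[X] = 5/4, a = 12.
Markov: P[X ≥ 12] ≤ μ/a = (5/4)/12 = 5/48.
Numerically: ≈ 0.104.
(Since a = 12 > μ = 1.250, the bound 5/48 is < 1 and informative.)

P[X ≥ 12] ≤ 5/48 ≈ 0.104.


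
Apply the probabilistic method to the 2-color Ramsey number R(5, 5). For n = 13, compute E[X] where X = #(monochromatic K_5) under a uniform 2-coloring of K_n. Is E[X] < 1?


E[X] = C(13, 5) · 2^{1 − 10} = 1287 · 2^{−9} = 1287/512.
As a reduced fraction: E[X] = 1287/512 ≈ 2.51367.
Is E[X] < 1? NO.
Since E[X] ≥ 1, the first-moment bound is inconclusive at n = 13; it does NOT by itself certify R(5, 5) > 13.

E[X] = 1287/512 ≈ 2.51367; E[X] ≥ 1; first-moment method inconclusive here.


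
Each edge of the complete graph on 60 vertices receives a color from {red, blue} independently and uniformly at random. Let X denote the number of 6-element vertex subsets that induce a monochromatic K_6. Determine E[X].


Let X = Σ_S X_S over the C(60, 6) = 50063860 subsets S of size 6, where X_S = 1 if the K_6 on S is monochromatic.
For a fixed S, the K_6 on S has C(6, 2) = 15 edges. P[all 15 edges red] = (1/2)^15, and likewise for blue, so P[monochromatic] = 2·(1/2)^15 = 2^{1 − 15} = 1/16384.
Summing: E[X] = C(60, 6) · 2^{1 − 15} = 50063860 · 1/16384 = 12515965/4096.
Numerically: E[X] ≈ 3055.656.

E[X] = C(60,6)·2^(1−C(6,2)) = 12515965/4096 ≈ 3055.656.


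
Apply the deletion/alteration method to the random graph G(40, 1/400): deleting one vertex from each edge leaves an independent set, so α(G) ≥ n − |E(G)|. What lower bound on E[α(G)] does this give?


E[|E(G)|] = C(40, 2)·p = 780 · (1/400) = 39/20.
E[α(G)] ≥ n − E[|E(G)|] = 40 − 39/20 = 761/20.
Numerically: ≈ 38.050000.
(This is only a lower bound; the true E[α(G)] may be larger.)

E[α(G)] ≥ 761/20 ≈ 38.050000.


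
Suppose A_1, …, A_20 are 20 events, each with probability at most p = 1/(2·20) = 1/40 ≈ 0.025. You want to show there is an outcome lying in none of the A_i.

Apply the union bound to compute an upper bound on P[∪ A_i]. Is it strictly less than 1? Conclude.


Union bound: P[∪_{i=1}^{20} A_i] ≤ Σ_i P[A_i] ≤ 20·p = 20·(1/40) = 1/2.
Numerically: 1/2 ≈ 0.500.
Is 1/2 < 1? YES.
Since P[∪ A_i] ≤ 1/2 < 1, the complement has P[∩ A_i^c] ≥ 1 − 1/2 = 1/2 > 0, so some outcome avoids every A_i.

20·p = 1/2 ≈ 0.500; existence CERTIFIED by the union bound.


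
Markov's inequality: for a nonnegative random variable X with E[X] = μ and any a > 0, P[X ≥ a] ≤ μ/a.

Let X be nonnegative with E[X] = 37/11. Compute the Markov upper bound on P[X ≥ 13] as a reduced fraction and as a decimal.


μ = E[X] = 37/11, a = 13.
Markov: P[X ≥ 13] ≤ μ/a = (37/11)/13 = 37/143.
Numerically: ≈ 0.258741.
(Since a = 13 > μ = 3.363636, the bound 37/143 is < 1 and informative.)

P[X ≥ 13] ≤ 37/143 ≈ 0.258741.


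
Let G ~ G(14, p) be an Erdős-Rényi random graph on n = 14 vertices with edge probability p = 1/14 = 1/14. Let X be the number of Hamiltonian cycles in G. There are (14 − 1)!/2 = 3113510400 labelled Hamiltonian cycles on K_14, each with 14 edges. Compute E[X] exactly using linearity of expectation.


K_14 has (14 − 1)!/2 = 3113510400 labelled Hamiltonian cycles.
For each such Hamiltonian cycle H, let X_H = 1 if all 14 edges of H are present in G. Then P[X_H = 1] = p^{14} = (1/14)^{14} = 1/11112006825558016.
By linearity: E[X] = Σ_H E[X_H] = 3113510400 · p^{14} = 3113510400 · 1/11112006825558016 = 868725/3100448333024.
Numerically: E[X] ≈ 2.802e-07.

E[X] = 3113510400 · (1/14)^{14} = 868725/3100448333024 ≈ 2.802e-07.


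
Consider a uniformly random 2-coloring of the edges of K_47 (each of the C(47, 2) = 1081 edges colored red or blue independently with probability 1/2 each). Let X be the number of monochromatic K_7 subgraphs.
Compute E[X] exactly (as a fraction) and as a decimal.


Let X = Σ_S X_S over the C(47, 7) = 62891499 subsets S of size 7, where X_S = 1 if the K_7 on S is monochromatic.
For a fixed S, the K_7 on S has C(7, 2) = 21 edges. P[all 21 edges red] = (1/2)^21, and likewise for blue, so P[monochromatic] = 2·(1/2)^21 = 2^{1 − 21} = 1/1048576.
By linearity: E[X] = C(47, 7) · 2^{1 − 21} = 62891499 · 1/1048576 = 62891499/1048576.
Numerically: E[X] ≈ 59.9780.

E[X] = C(47,7)·2^(1−C(7,2)) = 62891499/1048576 ≈ 59.9780.


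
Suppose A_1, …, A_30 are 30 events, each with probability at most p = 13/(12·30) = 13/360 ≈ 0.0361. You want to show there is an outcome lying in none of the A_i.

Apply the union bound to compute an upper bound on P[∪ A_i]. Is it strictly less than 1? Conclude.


Union bound: P[∪_{i=1}^{30} A_i] ≤ Σ_i P[A_i] ≤ 30·p = 30·(13/360) = 13/12.
Numerically: 13/12 ≈ 1.0833.
Is 13/12 < 1? NO.
Since the bound 13/12 is ≥ 1, the union bound is uninformative here; it does NOT by itself certify existence.

30·p = 13/12 ≈ 1.0833; existence NOT certified by the union bound.


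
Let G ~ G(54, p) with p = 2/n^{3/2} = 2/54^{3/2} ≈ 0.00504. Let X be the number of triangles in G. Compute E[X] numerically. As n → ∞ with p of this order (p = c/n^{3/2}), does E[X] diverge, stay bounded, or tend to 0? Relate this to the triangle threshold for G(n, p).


Number of potential triangles: C(54, 3) = 24804.
Each occurs with probability p³ ≈ (0.00504)³ ≈ 1.28032e-07.
By linearity: E[X] = C(54, 3)·p³ ≈ 24804 · 1.28032e-07 ≈ 0.003.
Since α = 3/2 > 1, p = c/n^{3/2} = o(1/n) is below the triangle threshold p ~ 1/n. Asymptotically E[X] ~ (c³/6)·n^{3(1−α)} = (2³/6)·n^{-1.5} → 0, so by Markov's inequality G has no triangles w.h.p.

E[X] ≈ 0.003; in regime p = Θ(1/n^{3/2}) E[X] tends to 0 (below the triangle threshold p ~ 1/n).


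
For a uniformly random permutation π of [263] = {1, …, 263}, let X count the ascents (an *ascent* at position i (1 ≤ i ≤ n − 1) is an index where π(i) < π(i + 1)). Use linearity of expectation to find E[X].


Write X = Σ X_I over i = 1, …, 262, with X_I the indicator of one ascent.
There are 262 indicators.
For each fixed i, the pair (π(i), π(i+1)) is a uniformly random ordered pair of distinct values from {1, …, 263}; by symmetry P[π(i) < π(i+1)] = 1/2.
By linearity: E[X] = 262 · (1/2) = (263 − 1) · (1/2) = 131 ≈ 131.000.

E[X] = 131 = 131.000.


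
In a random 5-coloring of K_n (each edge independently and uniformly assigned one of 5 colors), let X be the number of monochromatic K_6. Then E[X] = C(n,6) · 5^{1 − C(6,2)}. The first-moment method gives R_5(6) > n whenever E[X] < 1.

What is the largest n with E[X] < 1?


We need C(n, 6) · 5^{1 − 15} < 1, i.e. C(n, 6) < 5^{15 − 1} = 6103515625.
Check values of n near the boundary:
  n = 129: C(129, 6) = 5688177600; 5688177600 < 6103515625? YES
  n = 130: C(130, 6) = 5963412000; 5963412000 < 6103515625? YES
  n = 131: C(131, 6) = 6249655776; 6249655776 < 6103515625? NO
  n = 132: C(132, 6) = 6547258432; 6547258432 < 6103515625? NO
The largest n with C(n, 6) < 6103515625 is n = 130 (where E[X] = 47707296/48828125 ≈ 0.977045). Hence R_5(6) > 130, i.e. R_5(6) ≥ 131.

Largest n = 130; hence R_5(6) > 130.


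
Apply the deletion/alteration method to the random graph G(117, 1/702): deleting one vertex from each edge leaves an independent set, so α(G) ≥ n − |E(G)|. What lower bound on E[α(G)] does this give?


E[|E(G)|] = C(117, 2)·p = 6786 · (1/702) = 29/3.
E[α(G)] ≥ n − E[|E(G)|] = 117 − 29/3 = 322/3.
Numerically: ≈ 107.33333.
(This is only a lower bound; the true E[α(G)] may be larger.)

E[α(G)] ≥ 322/3 ≈ 107.33333.


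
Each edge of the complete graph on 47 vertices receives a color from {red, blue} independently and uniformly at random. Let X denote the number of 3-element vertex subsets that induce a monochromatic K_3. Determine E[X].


Let X = Σ_S X_S over the C(47, 3) = 16215 subsets S of size 3, where X_S = 1 if the K_3 on S is monochromatic.
For a fixed S, the K_3 on S has C(3, 2) = 3 edges. P[all 3 edges red] = (1/2)^3, and likewise for blue, so P[monochromatic] = 2·(1/2)^3 = 2^{1 − 3} = 1/4.
By linearity of expectation: E[X] = C(47, 3) · 2^{1 − 3} = 16215 · 1/4 = 16215/4.
Numerically: E[X] ≈ 4053.75000.

E[X] = C(47,3)·2^(1−C(3,2)) = 16215/4 ≈ 4053.75000.


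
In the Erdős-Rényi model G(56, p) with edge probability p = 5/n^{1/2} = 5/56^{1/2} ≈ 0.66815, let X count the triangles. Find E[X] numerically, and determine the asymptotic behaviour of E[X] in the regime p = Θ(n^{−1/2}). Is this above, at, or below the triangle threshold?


Number of potential triangles: C(56, 3) = 27720.
Each occurs with probability p³ ≈ (0.66815)³ ≈ 2.9828264e-01.
By linearity: E[X] = C(56, 3)·p³ ≈ 27720 · 2.9828264e-01 ≈ 8268.39467.
Since α = 1/2 < 1, p = c/n^{1/2} ≫ 1/n is above the triangle threshold p ~ 1/n. Asymptotically E[X] ~ (c³/6)·n^{3(1−α)} = (5³/6)·n^{1.5} → ∞; triangles are abundant w.h.p.

E[X] ≈ 8268.39467; in regime p = Θ(1/n^{1/2}) E[X] diverges (above the triangle threshold p ~ 1/n).


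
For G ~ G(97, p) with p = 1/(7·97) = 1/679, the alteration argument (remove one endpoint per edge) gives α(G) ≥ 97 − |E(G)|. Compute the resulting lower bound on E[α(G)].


E[|E(G)|] = C(97, 2)·p = 4656 · (1/679) = 48/7.
E[α(G)] ≥ n − E[|E(G)|] = 97 − 48/7 = 631/7.
Numerically: ≈ 90.143.
(This is only a lower bound; the true E[α(G)] may be larger.)

E[α(G)] ≥ 631/7 ≈ 90.143.


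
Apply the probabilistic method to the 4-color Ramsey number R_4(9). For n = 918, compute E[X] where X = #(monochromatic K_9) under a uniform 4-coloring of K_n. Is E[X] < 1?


E[X] = C(918, 9) · 4^{1 − 36} = 1226696518272037432620 · 4^{−35} = 1226696518272037432620/1180591620717411303424.
As a reduced fraction: E[X] = 306674129568009358155/295147905179352825856 ≈ 1.0390524.
Is E[X] < 1? NO.
Since E[X] ≥ 1, the first-moment bound is inconclusive at n = 918; it does NOT by itself certify R_4(9) > 918.

E[X] = 306674129568009358155/295147905179352825856 ≈ 1.0390524; E[X] ≥ 1; first-moment method inconclusive here.


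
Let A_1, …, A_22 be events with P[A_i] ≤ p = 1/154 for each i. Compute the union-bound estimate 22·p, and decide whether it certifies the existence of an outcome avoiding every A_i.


Union bound: P[∪_{i=1}^{22} A_i] ≤ Σ_i P[A_i] ≤ 22·p = 22·(1/154) = 1/7.
Numerically: 1/7 ≈ 0.143.
Is 1/7 < 1? YES.
Since P[∪ A_i] ≤ 1/7 < 1, the complement has P[∩ A_i^c] ≥ 1 − 1/7 = 6/7 > 0, so some outcome avoids every A_i.

22·p = 1/7 ≈ 0.143; existence CERTIFIED by the union bound.


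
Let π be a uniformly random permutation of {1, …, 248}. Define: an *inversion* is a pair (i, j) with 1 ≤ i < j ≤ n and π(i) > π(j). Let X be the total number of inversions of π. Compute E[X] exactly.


Write X = Σ X_I over the C(248, 2) = 30628 pairs i < j, with X_I the indicator of one inversion.
There are 30628 indicators.
For each fixed pair i < j, the values π(i) and π(j) are two distinct elements of {1, …, 248} in uniformly random order; by symmetry P[π(i) > π(j)] = 1/2.
By linearity: E[X] = 30628 · (1/2) = C(248, 2) · (1/2) = 30628/2 = 15314 ≈ 15314.00000.

E[X] = 15314 = 15314.00000.


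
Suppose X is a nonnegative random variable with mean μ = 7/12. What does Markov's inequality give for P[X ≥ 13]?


μ = E[X] = 7/12, a = 13.
Markov: P[X ≥ 13] ≤ μ/a = (7/12)/13 = 7/156.
Numerically: ≈ 0.04487.
(Since a = 13 > μ = 0.58333, the bound 7/156 is < 1 and informative.)

P[X ≥ 13] ≤ 7/156 ≈ 0.04487.


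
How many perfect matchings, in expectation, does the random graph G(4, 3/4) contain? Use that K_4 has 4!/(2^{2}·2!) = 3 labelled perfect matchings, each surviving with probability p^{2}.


K_4 has 4!/(2^{2}·2!) = 3 labelled perfect matchings.
For each such perfect matching H, let X_H = 1 if all 2 edges of H are present in G. Then P[X_H = 1] = p^{2} = (3/4)^{2} = 9/16.
By linearity: E[X] = Σ_H E[X_H] = 3 · p^{2} = 3 · 9/16 = 27/16.
Numerically: E[X] ≈ 1.6875.

E[X] = 3 · (3/4)^{2} = 27/16 ≈ 1.6875.


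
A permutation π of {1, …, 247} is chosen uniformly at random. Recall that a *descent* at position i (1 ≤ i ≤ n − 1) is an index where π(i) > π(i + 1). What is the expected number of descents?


Write X = Σ X_I over i = 1, …, 246, with X_I the indicator of one descent.
There are 246 indicators.
For each fixed i, the pair (π(i), π(i+1)) is a uniformly random ordered pair of distinct values from {1, …, 247}; by symmetry P[π(i) > π(i+1)] = 1/2.
By linearity: E[X] = 246 · (1/2) = (247 − 1) · (1/2) = 123 ≈ 123.000000.

E[X] = 123 = 123.000000.


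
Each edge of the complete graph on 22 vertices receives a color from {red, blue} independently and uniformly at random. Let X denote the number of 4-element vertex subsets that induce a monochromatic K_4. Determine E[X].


Let X = Σ_S X_S over the C(22, 4) = 7315 subsets S of size 4, where X_S = 1 if the K_4 on S is monochromatic.
For a fixed S, the K_4 on S has C(4, 2) = 6 edges. P[all 6 edges red] = (1/2)^6, and likewise for blue, so P[monochromatic] = 2·(1/2)^6 = 2^{1 − 6} = 1/32.
By linearity of expectation: E[X] = C(22, 4) · 2^{1 − 6} = 7315 · 1/32 = 7315/32.
Numerically: E[X] ≈ 228.594.

E[X] = C(22,4)·2^(1−C(4,2)) = 7315/32 ≈ 228.594.


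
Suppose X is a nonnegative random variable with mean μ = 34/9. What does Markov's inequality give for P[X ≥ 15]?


μ = E[X] = 34/9, a = 15.
Markov: P[X ≥ 15] ≤ μ/a = (34/9)/15 = 34/135.
Numerically: ≈ 0.25185.
(Since a = 15 > μ = 3.77778, the bound 34/135 is < 1 and informative.)

P[X ≥ 15] ≤ 34/135 ≈ 0.25185.


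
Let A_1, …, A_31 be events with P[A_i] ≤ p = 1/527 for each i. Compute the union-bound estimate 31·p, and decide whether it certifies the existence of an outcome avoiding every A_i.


Union bound: P[∪_{i=1}^{31} A_i] ≤ Σ_i P[A_i] ≤ 31·p = 31·(1/527) = 1/17.
Numerically: 1/17 ≈ 0.059.
Is 1/17 < 1? YES.
Since P[∪ A_i] ≤ 1/17 < 1, the complement has P[∩ A_i^c] ≥ 1 − 1/17 = 16/17 > 0, so some outcome avoids every A_i.

31·p = 1/17 ≈ 0.059; existence CERTIFIED by the union bound.


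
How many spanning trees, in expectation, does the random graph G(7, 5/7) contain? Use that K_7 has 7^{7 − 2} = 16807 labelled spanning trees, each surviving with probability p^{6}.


K_7 has 7^{7 − 2} = 16807 labelled spanning trees.
For each such spanning tree H, let X_H = 1 if all 6 edges of H are present in G. Then P[X_H = 1] = p^{6} = (5/7)^{6} = 15625/117649.
By linearity: E[X] = Σ_H E[X_H] = 16807 · p^{6} = 16807 · 15625/117649 = 15625/7.
Numerically: E[X] ≈ 2232.

E[X] = 16807 · (5/7)^{6} = 15625/7 ≈ 2232.


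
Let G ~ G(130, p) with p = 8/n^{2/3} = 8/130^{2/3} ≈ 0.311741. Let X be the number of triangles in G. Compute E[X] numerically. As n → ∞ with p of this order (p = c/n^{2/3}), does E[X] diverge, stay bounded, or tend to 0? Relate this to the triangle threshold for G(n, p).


Number of potential triangles: C(130, 3) = 357760.
Each occurs with probability p³ ≈ (0.311741)³ ≈ 3.02958580e-02.
By linearity: E[X] = C(130, 3)·p³ ≈ 357760 · 3.02958580e-02 ≈ 10838.646154.
Since α = 2/3 < 1, p = c/n^{2/3} ≫ 1/n is above the triangle threshold p ~ 1/n. Asymptotically E[X] ~ (c³/6)·n^{3(1−α)} = (8³/6)·n^{1} → ∞; triangles are abundant w.h.p.

E[X] ≈ 10838.646154; in regime p = Θ(1/n^{2/3}) E[X] diverges (above the triangle threshold p ~ 1/n).


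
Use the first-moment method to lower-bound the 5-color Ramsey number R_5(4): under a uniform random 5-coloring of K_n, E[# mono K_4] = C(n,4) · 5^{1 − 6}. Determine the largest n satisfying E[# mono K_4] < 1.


We need C(n, 4) · 5^{1 − 6} < 1, i.e. C(n, 4) < 5^{6 − 1} = 3125.
Check values of n near the boundary:
  n = 12: C(12, 4) = 495; 495 < 3125? YES
  n = 13: C(13, 4) = 715; 715 < 3125? YES
  n = 14: C(14, 4) = 1001; 1001 < 3125? YES
  n = 15: C(15, 4) = 1365; 1365 < 3125? YES
  n = 16: C(16, 4) = 1820; 1820 < 3125? YES
  n = 17: C(17, 4) = 2380; 2380 < 3125? YES
  n = 18: C(18, 4) = 3060; 3060 < 3125? YES
  n = 19: C(19, 4) = 3876; 3876 < 3125? NO
The largest n with C(n, 4) < 3125 is n = 18 (where E[X] = 612/625 ≈ 0.9792000). Hence R_5(4) > 18, i.e. R_5(4) ≥ 19.

Largest n = 18; hence R_5(4) > 18.


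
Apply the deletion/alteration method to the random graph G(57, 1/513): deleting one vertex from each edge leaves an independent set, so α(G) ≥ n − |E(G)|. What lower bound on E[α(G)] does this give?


E[|E(G)|] = C(57, 2)·p = 1596 · (1/513) = 28/9.
E[α(G)] ≥ n − E[|E(G)|] = 57 − 28/9 = 485/9.
Numerically: ≈ 53.888889.
(This is only a lower bound; the true E[α(G)] may be larger.)

E[α(G)] ≥ 485/9 ≈ 53.888889.


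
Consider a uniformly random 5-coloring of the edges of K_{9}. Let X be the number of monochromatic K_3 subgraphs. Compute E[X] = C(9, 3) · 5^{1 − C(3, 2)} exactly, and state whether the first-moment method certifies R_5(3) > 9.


E[X] = C(9, 3) · 5^{1 − 3} = 84 · 5^{−2} = 84/25.
As a reduced fraction: E[X] = 84/25 ≈ 3.360000.
Is E[X] < 1? NO.
Since E[X] ≥ 1, the first-moment bound is inconclusive at n = 9; it does NOT by itself certify R_5(3) > 9.

E[X] = 84/25 ≈ 3.360000; E[X] ≥ 1; first-moment method inconclusive here.


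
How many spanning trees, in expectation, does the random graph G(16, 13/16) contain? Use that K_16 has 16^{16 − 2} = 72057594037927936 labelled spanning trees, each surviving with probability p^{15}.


K_16 has 16^{16 − 2} = 72057594037927936 labelled spanning trees.
For each such spanning tree H, let X_H = 1 if all 15 edges of H are present in G. Then P[X_H = 1] = p^{15} = (13/16)^{15} = 51185893014090757/1152921504606846976.
Summing the indicators: E[X] = Σ_H E[X_H] = 72057594037927936 · p^{15} = 72057594037927936 · 51185893014090757/1152921504606846976 = 51185893014090757/16.
Numerically: E[X] ≈ 3.19912e+15.

E[X] = 72057594037927936 · (13/16)^{15} = 51185893014090757/16 ≈ 3.19912e+15.


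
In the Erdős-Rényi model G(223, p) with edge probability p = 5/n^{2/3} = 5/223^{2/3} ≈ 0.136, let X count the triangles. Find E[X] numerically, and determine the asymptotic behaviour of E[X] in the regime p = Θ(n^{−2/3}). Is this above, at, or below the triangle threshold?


Number of potential triangles: C(223, 3) = 1823471.
Each occurs with probability p³ ≈ (0.136)³ ≈ 2.513624e-03.
By linearity: E[X] = C(223, 3)·p³ ≈ 1823471 · 2.513624e-03 ≈ 4583.5202.
Since α = 2/3 < 1, p = c/n^{2/3} ≫ 1/n is above the triangle threshold p ~ 1/n. Asymptotically E[X] ~ (c³/6)·n^{3(1−α)} = (5³/6)·n^{1} → ∞; triangles are abundant w.h.p.

E[X] ≈ 4583.5202; in regime p = Θ(1/n^{2/3}) E[X] diverges (above the triangle threshold p ~ 1/n).


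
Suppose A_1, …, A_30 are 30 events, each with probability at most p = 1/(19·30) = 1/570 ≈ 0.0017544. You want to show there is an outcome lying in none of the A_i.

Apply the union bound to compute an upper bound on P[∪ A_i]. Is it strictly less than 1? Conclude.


Union bound: P[∪_{i=1}^{30} A_i] ≤ Σ_i P[A_i] ≤ 30·p = 30·(1/570) = 1/19.
Numerically: 1/19 ≈ 0.0526316.
Is 1/19 < 1? YES.
Since P[∪ A_i] ≤ 1/19 < 1, the complement has P[∩ A_i^c] ≥ 1 − 1/19 = 18/19 > 0, so some outcome avoids every A_i.

30·p = 1/19 ≈ 0.0526316; existence CERTIFIED by the union bound.


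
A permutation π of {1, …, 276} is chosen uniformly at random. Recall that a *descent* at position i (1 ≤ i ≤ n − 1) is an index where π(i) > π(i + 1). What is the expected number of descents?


Write X = Σ X_I over i = 1, …, 275, with X_I the indicator of one descent.
There are 275 indicators.
For each fixed i, the pair (π(i), π(i+1)) is a uniformly random ordered pair of distinct values from {1, …, 276}; by symmetry P[π(i) > π(i+1)] = 1/2.
By linearity: E[X] = 275 · (1/2) = (276 − 1) · (1/2) = 275/2 ≈ 137.500.

E[X] = 275/2 = 137.500.


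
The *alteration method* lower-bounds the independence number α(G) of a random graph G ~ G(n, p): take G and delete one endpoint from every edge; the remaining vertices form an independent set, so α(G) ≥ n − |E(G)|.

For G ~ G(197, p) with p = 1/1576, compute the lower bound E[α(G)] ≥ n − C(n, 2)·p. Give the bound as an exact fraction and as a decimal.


E[|E(G)|] = C(197, 2)·p = 19306 · (1/1576) = 49/4.
E[α(G)] ≥ n − E[|E(G)|] = 197 − 49/4 = 739/4.
Numerically: ≈ 184.750000.
(This is only a lower bound; the true E[α(G)] may be larger.)

E[α(G)] ≥ 739/4 ≈ 184.750000.


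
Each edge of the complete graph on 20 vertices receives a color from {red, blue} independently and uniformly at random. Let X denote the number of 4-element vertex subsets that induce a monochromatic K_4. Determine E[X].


Let X = Σ_S X_S over the C(20, 4) = 4845 subsets S of size 4, where X_S = 1 if the K_4 on S is monochromatic.
For a fixed S, the K_4 on S has C(4, 2) = 6 edges. P[all 6 edges red] = (1/2)^6, and likewise for blue, so P[monochromatic] = 2·(1/2)^6 = 2^{1 − 6} = 1/32.
By linearity: E[X] = C(20, 4) · 2^{1 − 6} = 4845 · 1/32 = 4845/32.
Numerically: E[X] ≈ 151.4062.

E[X] = C(20,4)·2^(1−C(4,2)) = 4845/32 ≈ 151.4062.


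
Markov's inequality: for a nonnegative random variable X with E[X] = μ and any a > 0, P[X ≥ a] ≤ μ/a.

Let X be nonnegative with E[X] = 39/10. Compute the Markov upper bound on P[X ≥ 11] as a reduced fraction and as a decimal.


μ = E[X] = 39/10, a = 11.
Markov: P[X ≥ 11] ≤ μ/a = (39/10)/11 = 39/110.
Numerically: ≈ 0.35455.
(Since a = 11 > μ = 3.90000, the bound 39/110 is < 1 and informative.)

P[X ≥ 11] ≤ 39/110 ≈ 0.35455.


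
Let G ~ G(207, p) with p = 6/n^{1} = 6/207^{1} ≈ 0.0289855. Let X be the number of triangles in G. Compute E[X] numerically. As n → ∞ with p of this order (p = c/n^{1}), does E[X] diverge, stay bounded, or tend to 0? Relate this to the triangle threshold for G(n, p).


Number of potential triangles: C(207, 3) = 1456935.
Each occurs with probability p³ ≈ (0.0289855)³ ≈ 2.43524531e-05.
By linearity: E[X] = C(207, 3)·p³ ≈ 1456935 · 2.43524531e-05 ≈ 35.479941.
Here α = 1, so p = 6/n is exactly at the triangle threshold p ~ 1/n. Asymptotically E[X] → c³/6 = 6³/6 = 36 ≈ 36.000000, a bounded constant. In this regime the triangle count is asymptotically Poisson(c³/6).

E[X] ≈ 35.479941; in regime p = Θ(1/n^{1}) E[X] stays bounded (at the triangle threshold p ~ 1/n).


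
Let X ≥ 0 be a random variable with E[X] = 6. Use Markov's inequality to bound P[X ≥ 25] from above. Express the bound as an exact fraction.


μ = E[X] = 6, a = 25.
Markov: P[X ≥ 25] ≤ μ/a = (6)/25 = 6/25.
Numerically: ≈ 0.240000.
(Since a = 25 > μ = 6.000000, the bound 6/25 is < 1 and informative.)

P[X ≥ 25] ≤ 6/25 ≈ 0.240000.


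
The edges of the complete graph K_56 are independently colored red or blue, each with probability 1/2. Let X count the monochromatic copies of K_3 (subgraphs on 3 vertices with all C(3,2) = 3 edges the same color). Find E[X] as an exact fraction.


Let X = Σ_S X_S over the C(56, 3) = 27720 subsets S of size 3, where X_S = 1 if the K_3 on S is monochromatic.
For a fixed S, the K_3 on S has C(3, 2) = 3 edges. P[all 3 edges red] = (1/2)^3, and likewise for blue, so P[monochromatic] = 2·(1/2)^3 = 2^{1 − 3} = 1/4.
Summing: E[X] = C(56, 3) · 2^{1 − 3} = 27720 · 1/4 = 6930.
Numerically: E[X] ≈ 6930.000000.

E[X] = C(56,3)·2^(1−C(3,2)) = 6930 ≈ 6930.000000.


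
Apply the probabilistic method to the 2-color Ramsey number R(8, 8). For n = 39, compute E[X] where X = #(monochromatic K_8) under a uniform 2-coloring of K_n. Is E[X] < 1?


E[X] = C(39, 8) · 2^{1 − 28} = 61523748 · 2^{−27} = 61523748/134217728.
As a reduced fraction: E[X] = 15380937/33554432 ≈ 0.458388.
Is E[X] < 1? YES.
Since E[X] < 1, there exists a 2-coloring of K_{39} with no monochromatic K_8; hence R(8, 8) > 39.

E[X] = 15380937/33554432 ≈ 0.458388; E[X] < 1, so R(8, 8) > 39.


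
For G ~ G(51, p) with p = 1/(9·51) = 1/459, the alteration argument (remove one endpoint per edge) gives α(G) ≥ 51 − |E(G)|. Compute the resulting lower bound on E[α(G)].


E[|E(G)|] = C(51, 2)·p = 1275 · (1/459) = 25/9.
E[α(G)] ≥ n − E[|E(G)|] = 51 − 25/9 = 434/9.
Numerically: ≈ 48.222.
(This is only a lower bound; the true E[α(G)] may be larger.)

E[α(G)] ≥ 434/9 ≈ 48.222.


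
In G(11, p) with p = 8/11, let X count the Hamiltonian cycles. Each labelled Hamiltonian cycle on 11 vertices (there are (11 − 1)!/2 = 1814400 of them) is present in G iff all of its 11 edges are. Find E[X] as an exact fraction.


K_11 has (11 − 1)!/2 = 1814400 labelled Hamiltonian cycles.
For each such Hamiltonian cycle H, let X_H = 1 if all 11 edges of H are present in G. Then P[X_H = 1] = p^{11} = (8/11)^{11} = 8589934592/285311670611.
By linearity of expectation: E[X] = Σ_H E[X_H] = 1814400 · p^{11} = 1814400 · 8589934592/285311670611 = 15585577323724800/285311670611.
Numerically: E[X] ≈ 5.46e+04.

E[X] = 1814400 · (8/11)^{11} = 15585577323724800/285311670611 ≈ 5.46e+04.


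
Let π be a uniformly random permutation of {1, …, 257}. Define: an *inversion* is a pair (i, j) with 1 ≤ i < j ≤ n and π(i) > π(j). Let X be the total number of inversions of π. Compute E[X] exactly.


Write X = Σ X_I over the C(257, 2) = 32896 pairs i < j, with X_I the indicator of one inversion.
There are 32896 indicators.
For each fixed pair i < j, the values π(i) and π(j) are two distinct elements of {1, …, 257} in uniformly random order; by symmetry P[π(i) > π(j)] = 1/2.
By linearity: E[X] = 32896 · (1/2) = C(257, 2) · (1/2) = 32896/2 = 16448 ≈ 16448.000000.

E[X] = 16448 = 16448.000000.


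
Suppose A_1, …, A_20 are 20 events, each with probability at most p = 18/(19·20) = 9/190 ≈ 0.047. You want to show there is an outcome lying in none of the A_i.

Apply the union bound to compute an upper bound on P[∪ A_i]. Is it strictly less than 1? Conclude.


Union bound: P[∪_{i=1}^{20} A_i] ≤ Σ_i P[A_i] ≤ 20·p = 20·(9/190) = 18/19.
Numerically: 18/19 ≈ 0.947.
Is 18/19 < 1? YES.
Since P[∪ A_i] ≤ 18/19 < 1, the complement has P[∩ A_i^c] ≥ 1 − 18/19 = 1/19 > 0, so some outcome avoids every A_i.

20·p = 18/19 ≈ 0.947; existence CERTIFIED by the union bound.
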